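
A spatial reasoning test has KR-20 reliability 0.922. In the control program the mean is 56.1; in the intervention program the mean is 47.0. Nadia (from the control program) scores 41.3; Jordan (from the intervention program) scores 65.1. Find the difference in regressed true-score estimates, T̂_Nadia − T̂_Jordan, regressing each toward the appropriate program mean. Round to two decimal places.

T̂_Nadia = 0.922(41.3) + 0.078(56.1) = 42.4544
T̂_Jordan = 0.922(65.1) + 0.078(47.0) = 63.6882
Difference = 42.4544 − 63.6882 = -21.2338

-21.23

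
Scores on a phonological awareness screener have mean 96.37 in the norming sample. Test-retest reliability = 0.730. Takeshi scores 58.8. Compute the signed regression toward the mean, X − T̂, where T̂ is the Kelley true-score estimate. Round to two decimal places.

-10.14

T̂ = ρX + (1 − ρ)μ
  = 0.730 × 58.8 + 0.270 × 96.37
  = 42.9240 + 26.01990
  = 68.9439
  ≈ 68.944
X − T̂ = 58.8 − 68.944 = -10.144 → -10.14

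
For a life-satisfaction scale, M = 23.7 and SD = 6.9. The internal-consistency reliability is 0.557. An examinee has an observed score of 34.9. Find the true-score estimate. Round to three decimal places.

Weight the observed score by reliability and the mean by (1 − reliability): T̂ = 0.557·34.9 + 0.443·23.7 = 19.4393 + 10.4991 = 29.9384.

29.938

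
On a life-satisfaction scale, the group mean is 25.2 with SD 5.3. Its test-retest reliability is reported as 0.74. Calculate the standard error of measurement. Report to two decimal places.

2.70

SEM = SD · √(1 − ρ) = 5.3 × √0.26 = 5.3 × 0.5099 = 2.702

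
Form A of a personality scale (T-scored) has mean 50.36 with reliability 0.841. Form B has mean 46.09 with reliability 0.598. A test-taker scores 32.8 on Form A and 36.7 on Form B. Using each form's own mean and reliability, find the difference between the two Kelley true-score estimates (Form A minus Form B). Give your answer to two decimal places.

T̂_A = 0.841(32.8) + 0.159(50.36) = 35.5920
T̂_B = 0.598(36.7) + 0.402(46.09) = 40.4748
T̂_A − T̂_B = -4.8827

-4.88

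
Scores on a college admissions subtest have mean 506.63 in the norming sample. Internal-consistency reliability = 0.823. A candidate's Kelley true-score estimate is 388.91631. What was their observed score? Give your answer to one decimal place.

363.6

T̂ = ρX + (1 − ρ)μ  ⇒  X = (T̂ − (1 − ρ)μ) / ρ
X = (388.91631 − 0.177 × 506.63) / 0.823 = (388.91631 − 89.67351) / 0.823 = 299.24280 / 0.823 = 363.600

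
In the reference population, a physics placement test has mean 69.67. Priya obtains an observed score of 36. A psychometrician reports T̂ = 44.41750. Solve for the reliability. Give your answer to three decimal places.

T̂ = ρX + (1 − ρ)μ  ⇒  T̂ − μ = ρ(X − μ)
ρ = (T̂ − μ)/(X − μ) = (44.41750 − 69.67) / (36 − 69.67) = -25.25250 / -33.67 = 0.75000

0.750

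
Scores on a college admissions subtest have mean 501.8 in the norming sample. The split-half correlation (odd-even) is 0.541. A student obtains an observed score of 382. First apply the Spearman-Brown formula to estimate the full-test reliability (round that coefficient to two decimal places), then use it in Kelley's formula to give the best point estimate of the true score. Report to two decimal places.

Spearman-Brown: ρ = 2r/(1 + r) = 2(0.541)/(1 + 0.541) = 1.0820/1.541 = 0.7021 → 0.70
Kelley's formula gives T̂ = 0.70·382 + 0.30·501.8 = 267.40 + 150.540 = 417.940.

417.94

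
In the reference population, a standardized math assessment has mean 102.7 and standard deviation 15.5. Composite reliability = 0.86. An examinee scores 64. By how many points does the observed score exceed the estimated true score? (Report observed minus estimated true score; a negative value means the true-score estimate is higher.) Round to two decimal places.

-5.42

T̂ = ρX + (1 − ρ)μ
  = 0.86 × 64 + 0.14 × 102.7
  = 55.04 + 14.378
  = 69.4180
  ≈ 69.418
X − T̂ = 64 − 69.418 = -5.418 → -5.42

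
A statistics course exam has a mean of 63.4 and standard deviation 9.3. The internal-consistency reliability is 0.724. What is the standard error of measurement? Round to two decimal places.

SEM = SD · √(1 − ρ) = 9.3 × √0.276 = 9.3 × 0.5254 = 4.886

4.89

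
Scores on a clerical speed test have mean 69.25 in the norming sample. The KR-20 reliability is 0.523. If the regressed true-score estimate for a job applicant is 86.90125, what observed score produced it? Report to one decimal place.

103.0

T̂ = ρX + (1 − ρ)μ  ⇒  X = (T̂ − (1 − ρ)μ) / ρ
X = (86.90125 − 0.477 × 69.25) / 0.523 = (86.90125 − 33.03225) / 0.523 = 53.86900 / 0.523 = 103.000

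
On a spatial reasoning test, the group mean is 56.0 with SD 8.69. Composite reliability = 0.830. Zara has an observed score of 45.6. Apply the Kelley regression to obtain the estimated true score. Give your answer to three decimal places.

T̂ = 0.830(45.6) + 0.170(56.0) = 37.8480 + 9.5200 = 47.3680 → 47.368

47.368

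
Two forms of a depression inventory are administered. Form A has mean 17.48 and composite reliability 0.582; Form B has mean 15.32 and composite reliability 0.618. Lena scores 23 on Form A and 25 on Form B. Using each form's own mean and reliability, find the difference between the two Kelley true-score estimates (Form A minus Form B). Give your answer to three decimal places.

T̂_A = 0.582(23) + 0.418(17.48) = 20.69264
T̂_B = 0.618(25) + 0.382(15.32) = 21.30224
T̂_A − T̂_B = -0.60960

-0.610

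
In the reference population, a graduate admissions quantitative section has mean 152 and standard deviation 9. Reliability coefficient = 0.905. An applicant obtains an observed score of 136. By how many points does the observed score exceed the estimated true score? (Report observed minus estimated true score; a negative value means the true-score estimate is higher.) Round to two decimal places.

T̂ = 0.905(136) + 0.095(152) = 123.080 + 14.440 = 137.5200 → 137.520
X − T̂ = 136 − 137.520 = -1.520 → -1.52

-1.52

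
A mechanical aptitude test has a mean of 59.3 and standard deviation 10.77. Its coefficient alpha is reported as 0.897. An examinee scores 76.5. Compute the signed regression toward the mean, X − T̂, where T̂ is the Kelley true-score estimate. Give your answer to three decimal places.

T̂ = ρX + (1 − ρ)μ
  = 0.897 × 76.5 + 0.103 × 59.3
  = 68.6205 + 6.1079
  = 74.72840
  ≈ 74.7284
X − T̂ = 76.5 − 74.7284 = 1.7716 → 1.772

1.772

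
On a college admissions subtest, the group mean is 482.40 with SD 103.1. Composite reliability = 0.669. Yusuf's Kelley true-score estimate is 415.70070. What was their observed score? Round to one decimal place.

T̂ = ρX + (1 − ρ)μ  ⇒  X = (T̂ − (1 − ρ)μ) / ρ
X = (415.70070 − 0.331 × 482.40) / 0.669 = (415.70070 − 159.67440) / 0.669 = 256.02630 / 0.669 = 382.700

382.7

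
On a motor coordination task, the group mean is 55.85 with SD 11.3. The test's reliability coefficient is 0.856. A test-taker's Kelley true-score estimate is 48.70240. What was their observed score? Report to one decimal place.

47.5

T̂ = ρX + (1 − ρ)μ  ⇒  X = (T̂ − (1 − ρ)μ) / ρ
X = (48.70240 − 0.144 × 55.85) / 0.856 = (48.70240 − 8.04240) / 0.856 = 40.66000 / 0.856 = 47.500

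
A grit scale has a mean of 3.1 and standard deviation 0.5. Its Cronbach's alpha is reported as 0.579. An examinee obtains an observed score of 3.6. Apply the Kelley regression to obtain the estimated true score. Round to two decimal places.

3.39

T̂ = 0.579(3.6) + 0.421(3.1) = 2.0844 + 1.3051 = 3.389 → 3.39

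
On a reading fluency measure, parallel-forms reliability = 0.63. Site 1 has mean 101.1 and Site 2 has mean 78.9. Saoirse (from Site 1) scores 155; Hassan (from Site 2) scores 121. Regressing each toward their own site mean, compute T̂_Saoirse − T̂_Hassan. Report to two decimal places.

29.63

T̂_Saoirse = 0.63(155) + 0.37(101.1) = 135.0570
T̂_Hassan = 0.63(121) + 0.37(78.9) = 105.4230
Difference = 135.0570 − 105.4230 = 29.6340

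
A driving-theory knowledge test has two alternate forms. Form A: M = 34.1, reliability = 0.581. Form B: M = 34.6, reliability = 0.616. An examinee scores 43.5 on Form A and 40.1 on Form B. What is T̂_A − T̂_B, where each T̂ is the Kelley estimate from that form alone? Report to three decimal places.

T̂_A = 0.581(43.5) + 0.419(34.1) = 39.56140
T̂_B = 0.616(40.1) + 0.384(34.6) = 37.98800
T̂_A − T̂_B = 1.57340

1.573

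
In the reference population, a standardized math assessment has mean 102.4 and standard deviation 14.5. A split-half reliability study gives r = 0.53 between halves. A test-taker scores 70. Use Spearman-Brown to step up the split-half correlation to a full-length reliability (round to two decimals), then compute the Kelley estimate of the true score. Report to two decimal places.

80.04

Spearman-Brown: ρ = 2r/(1 + r) = 2(0.53)/(1 + 0.53) = 1.060/1.53 = 0.6928 → 0.69
T̂ = 0.69(70) + 0.31(102.4) = 48.30 + 31.744 = 80.044 → 80.04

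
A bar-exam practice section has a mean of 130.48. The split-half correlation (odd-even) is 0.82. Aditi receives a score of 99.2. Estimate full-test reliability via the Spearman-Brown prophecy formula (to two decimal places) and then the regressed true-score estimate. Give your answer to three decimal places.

102.328

Spearman-Brown: ρ = 2r/(1 + r) = 2(0.82)/(1 + 0.82) = 1.640/1.82 = 0.9011 → 0.90
Regress the observed score toward the mean by the unreliability: T̂ = 0.90·99.2 + 0.10·130.48 = 89.280 + 13.0480 = 102.3280.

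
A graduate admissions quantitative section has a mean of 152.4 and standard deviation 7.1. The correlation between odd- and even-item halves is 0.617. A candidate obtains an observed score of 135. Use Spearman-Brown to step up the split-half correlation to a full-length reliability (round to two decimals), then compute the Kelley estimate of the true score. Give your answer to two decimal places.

139.18

Spearman-Brown: ρ = 2r/(1 + r) = 2(0.617)/(1 + 0.617) = 1.2340/1.617 = 0.7631 → 0.76
T̂ = 0.76(135) + 0.24(152.4) = 102.60 + 36.576 = 139.176 → 139.18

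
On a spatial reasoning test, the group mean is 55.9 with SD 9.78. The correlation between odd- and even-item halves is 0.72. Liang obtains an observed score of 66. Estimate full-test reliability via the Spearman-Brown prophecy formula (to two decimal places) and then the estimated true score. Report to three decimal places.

Spearman-Brown: ρ = 2r/(1 + r) = 2(0.72)/(1 + 0.72) = 1.440/1.72 = 0.8372 → 0.84
Weight the observed score by reliability and the mean by (1 − reliability): T̂ = 0.84·66 + 0.16·55.9 = 55.44 + 8.944 = 64.3840.

64.384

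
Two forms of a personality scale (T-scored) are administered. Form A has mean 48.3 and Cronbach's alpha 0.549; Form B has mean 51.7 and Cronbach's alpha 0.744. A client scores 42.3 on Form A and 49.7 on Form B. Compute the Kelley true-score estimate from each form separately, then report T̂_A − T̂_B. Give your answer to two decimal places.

-5.21

T̂_A = 0.549(42.3) + 0.451(48.3) = 45.0060
T̂_B = 0.744(49.7) + 0.256(51.7) = 50.2120
T̂_A − T̂_B = -5.2060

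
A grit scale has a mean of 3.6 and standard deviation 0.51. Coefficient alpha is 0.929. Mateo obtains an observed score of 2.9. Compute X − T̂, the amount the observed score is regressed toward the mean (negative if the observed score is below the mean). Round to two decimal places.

T̂ = 0.929(2.9) + 0.071(3.6) = 2.6941 + 0.2556 = 2.9497 → 2.950
X − T̂ = 2.9 − 2.950 = -0.050 → -0.05

-0.05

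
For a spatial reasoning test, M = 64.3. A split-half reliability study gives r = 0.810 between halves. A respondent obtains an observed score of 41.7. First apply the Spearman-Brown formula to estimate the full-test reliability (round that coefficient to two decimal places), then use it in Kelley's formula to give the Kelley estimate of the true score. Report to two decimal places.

43.96

Spearman-Brown: ρ = 2r/(1 + r) = 2(0.810)/(1 + 0.810) = 1.6200/1.810 = 0.8950 → 0.90
T̂ = ρX + (1 − ρ)μ
  = 0.90 × 41.7 + 0.10 × 64.3
  = 37.530 + 6.430
  = 43.960
  ≈ 43.96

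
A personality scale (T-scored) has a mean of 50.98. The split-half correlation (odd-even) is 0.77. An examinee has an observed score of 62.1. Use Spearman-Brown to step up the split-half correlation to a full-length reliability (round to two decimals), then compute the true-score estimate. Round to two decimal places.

60.65

Spearman-Brown: ρ = 2r/(1 + r) = 2(0.77)/(1 + 0.77) = 1.540/1.77 = 0.8701 → 0.87
T̂ = ρX + (1 − ρ)μ
  = 0.87 × 62.1 + 0.13 × 50.98
  = 54.027 + 6.6274
  = 60.654
  ≈ 60.65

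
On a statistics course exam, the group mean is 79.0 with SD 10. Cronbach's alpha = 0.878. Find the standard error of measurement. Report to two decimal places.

SEM = SD · √(1 − ρ) = 10 × √0.122 = 10 × 0.3493 = 3.493

3.49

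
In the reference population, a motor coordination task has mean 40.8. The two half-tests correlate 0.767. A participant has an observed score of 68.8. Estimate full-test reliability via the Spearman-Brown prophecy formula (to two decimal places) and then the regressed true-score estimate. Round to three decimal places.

65.160

Spearman-Brown: ρ = 2r/(1 + r) = 2(0.767)/(1 + 0.767) = 1.5340/1.767 = 0.8681 → 0.87
T̂ = 0.87(68.8) + 0.13(40.8) = 59.856 + 5.304 = 65.1600 → 65.160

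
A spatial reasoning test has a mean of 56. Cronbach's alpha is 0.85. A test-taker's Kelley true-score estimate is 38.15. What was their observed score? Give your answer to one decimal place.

35.0

T̂ = ρX + (1 − ρ)μ  ⇒  X = (T̂ − (1 − ρ)μ) / ρ
X = (38.15 − 0.15 × 56) / 0.85 = (38.15 − 8.40) / 0.85 = 29.75 / 0.85 = 35.000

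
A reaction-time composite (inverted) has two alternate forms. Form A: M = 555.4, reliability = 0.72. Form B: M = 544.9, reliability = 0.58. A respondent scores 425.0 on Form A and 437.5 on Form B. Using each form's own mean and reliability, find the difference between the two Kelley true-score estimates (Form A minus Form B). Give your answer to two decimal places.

-21.10

T̂_A = 0.72(425.0) + 0.28(555.4) = 461.5120
T̂_B = 0.58(437.5) + 0.42(544.9) = 482.6080
T̂_A − T̂_B = -21.0960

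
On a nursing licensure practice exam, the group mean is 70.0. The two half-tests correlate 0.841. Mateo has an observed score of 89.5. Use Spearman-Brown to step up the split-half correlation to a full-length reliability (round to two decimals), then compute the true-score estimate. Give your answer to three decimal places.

Spearman-Brown: ρ = 2r/(1 + r) = 2(0.841)/(1 + 0.841) = 1.6820/1.841 = 0.9136 → 0.91
Regress the observed score toward the mean by the unreliability: T̂ = 0.91·89.5 + 0.09·70.0 = 81.445 + 6.300 = 87.7450.

87.745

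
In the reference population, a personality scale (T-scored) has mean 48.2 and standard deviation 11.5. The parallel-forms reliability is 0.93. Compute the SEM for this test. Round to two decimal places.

3.04

SEM = SD · √(1 − ρ) = 11.5 × √0.07 = 11.5 × 0.2646 = 3.043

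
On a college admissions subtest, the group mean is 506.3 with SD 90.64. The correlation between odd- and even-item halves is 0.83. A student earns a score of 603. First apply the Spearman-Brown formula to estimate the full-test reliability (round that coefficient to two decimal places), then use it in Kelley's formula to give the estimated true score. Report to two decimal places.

Spearman-Brown: ρ = 2r/(1 + r) = 2(0.83)/(1 + 0.83) = 1.660/1.83 = 0.9071 → 0.91
Kelley's formula gives T̂ = 0.91·603 + 0.09·506.3 = 548.73 + 45.567 = 594.297.

594.30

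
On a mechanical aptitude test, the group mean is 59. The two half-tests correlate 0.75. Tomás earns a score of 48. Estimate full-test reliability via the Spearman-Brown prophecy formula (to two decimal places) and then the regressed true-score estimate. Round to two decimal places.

Spearman-Brown: ρ = 2r/(1 + r) = 2(0.75)/(1 + 0.75) = 1.500/1.75 = 0.8571 → 0.86
Regress the observed score toward the mean by the unreliability: T̂ = 0.86·48 + 0.14·59 = 41.28 + 8.26 = 49.540.

49.54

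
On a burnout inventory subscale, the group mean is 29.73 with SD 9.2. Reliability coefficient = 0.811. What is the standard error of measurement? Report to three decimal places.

4.000

SEM = SD · √(1 − ρ) = 9.2 × √0.189 = 9.2 × 0.4347 = 3.9996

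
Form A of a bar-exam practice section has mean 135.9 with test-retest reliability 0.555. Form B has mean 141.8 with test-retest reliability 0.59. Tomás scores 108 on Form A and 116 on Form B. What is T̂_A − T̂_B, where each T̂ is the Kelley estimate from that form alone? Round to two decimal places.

T̂_A = 0.555(108) + 0.445(135.9) = 120.4155
T̂_B = 0.59(116) + 0.41(141.8) = 126.5780
T̂_A − T̂_B = -6.1625

-6.16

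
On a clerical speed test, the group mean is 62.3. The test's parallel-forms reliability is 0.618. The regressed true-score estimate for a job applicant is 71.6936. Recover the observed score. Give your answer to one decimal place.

T̂ = ρX + (1 − ρ)μ  ⇒  X = (T̂ − (1 − ρ)μ) / ρ
X = (71.6936 − 0.382 × 62.3) / 0.618 = (71.6936 − 23.7986) / 0.618 = 47.8950 / 0.618 = 77.500

77.5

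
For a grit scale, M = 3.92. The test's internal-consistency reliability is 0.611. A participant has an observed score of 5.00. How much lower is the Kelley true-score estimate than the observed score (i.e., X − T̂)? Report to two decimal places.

T̂ = ρX + (1 − ρ)μ
  = 0.611 × 5.00 + 0.389 × 3.92
  = 3.05500 + 1.52488
  = 4.5799
  ≈ 4.580
X − T̂ = 5.00 − 4.580 = 0.420 → 0.42

0.42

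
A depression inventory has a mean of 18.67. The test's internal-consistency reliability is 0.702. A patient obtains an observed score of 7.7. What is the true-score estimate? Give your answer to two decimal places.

10.97

T̂ = ρX + (1 − ρ)μ
  = 0.702 × 7.7 + 0.298 × 18.67
  = 5.4054 + 5.56366
  = 10.969
  ≈ 10.97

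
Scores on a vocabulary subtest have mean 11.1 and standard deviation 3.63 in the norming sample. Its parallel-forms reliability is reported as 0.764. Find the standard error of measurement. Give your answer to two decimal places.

1.76

SEM = SD · √(1 − ρ) = 3.63 × √0.236 = 3.63 × 0.4858 = 1.763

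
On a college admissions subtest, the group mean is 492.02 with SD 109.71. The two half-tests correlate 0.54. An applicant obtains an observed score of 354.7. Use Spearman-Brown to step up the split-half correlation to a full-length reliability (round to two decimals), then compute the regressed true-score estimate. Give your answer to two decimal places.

Spearman-Brown: ρ = 2r/(1 + r) = 2(0.54)/(1 + 0.54) = 1.080/1.54 = 0.7013 → 0.70
T̂ = 0.70(354.7) + 0.30(492.02) = 248.290 + 147.6060 = 395.896 → 395.90

395.90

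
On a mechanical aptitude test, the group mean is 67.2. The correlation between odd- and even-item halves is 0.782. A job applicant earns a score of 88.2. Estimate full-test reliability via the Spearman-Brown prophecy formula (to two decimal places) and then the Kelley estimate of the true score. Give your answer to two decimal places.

85.68

Spearman-Brown: ρ = 2r/(1 + r) = 2(0.782)/(1 + 0.782) = 1.5640/1.782 = 0.8777 → 0.88
T̂ = ρX + (1 − ρ)μ
  = 0.88 × 88.2 + 0.12 × 67.2
  = 77.616 + 8.064
  = 85.680
  ≈ 85.68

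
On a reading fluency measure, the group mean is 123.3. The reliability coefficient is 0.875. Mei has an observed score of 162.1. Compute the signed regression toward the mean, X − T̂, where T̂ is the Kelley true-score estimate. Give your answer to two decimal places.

T̂ = 0.875(162.1) + 0.125(123.3) = 141.8375 + 15.4125 = 157.2500 → 157.250
X − T̂ = 162.1 − 157.250 = 4.850 → 4.85

4.85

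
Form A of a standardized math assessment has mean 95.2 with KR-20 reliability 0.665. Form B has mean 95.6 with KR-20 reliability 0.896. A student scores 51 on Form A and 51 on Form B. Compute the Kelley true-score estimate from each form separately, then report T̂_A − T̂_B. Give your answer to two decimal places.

T̂_A = 0.665(51) + 0.335(95.2) = 65.8070
T̂_B = 0.896(51) + 0.104(95.6) = 55.6384
T̂_A − T̂_B = 10.1686

10.17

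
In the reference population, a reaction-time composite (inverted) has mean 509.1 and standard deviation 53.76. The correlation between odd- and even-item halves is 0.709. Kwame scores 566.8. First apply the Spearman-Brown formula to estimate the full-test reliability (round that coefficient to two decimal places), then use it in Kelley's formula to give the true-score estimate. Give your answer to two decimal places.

Spearman-Brown: ρ = 2r/(1 + r) = 2(0.709)/(1 + 0.709) = 1.4180/1.709 = 0.8297 → 0.83
T̂ = 0.83(566.8) + 0.17(509.1) = 470.444 + 86.547 = 556.991 → 556.99

556.99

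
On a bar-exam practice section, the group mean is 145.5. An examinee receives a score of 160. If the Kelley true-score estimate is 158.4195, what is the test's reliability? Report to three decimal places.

T̂ = ρX + (1 − ρ)μ  ⇒  T̂ − μ = ρ(X − μ)
ρ = (T̂ − μ)/(X − μ) = (158.4195 − 145.5) / (160 − 145.5) = 12.9195 / 14.5 = 0.89100

0.891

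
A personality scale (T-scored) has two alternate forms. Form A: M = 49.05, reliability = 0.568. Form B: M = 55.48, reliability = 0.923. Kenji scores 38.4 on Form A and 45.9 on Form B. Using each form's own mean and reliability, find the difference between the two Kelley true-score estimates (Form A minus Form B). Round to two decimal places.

T̂_A = 0.568(38.4) + 0.432(49.05) = 43.0008
T̂_B = 0.923(45.9) + 0.077(55.48) = 46.6377
T̂_A − T̂_B = -3.6369

-3.64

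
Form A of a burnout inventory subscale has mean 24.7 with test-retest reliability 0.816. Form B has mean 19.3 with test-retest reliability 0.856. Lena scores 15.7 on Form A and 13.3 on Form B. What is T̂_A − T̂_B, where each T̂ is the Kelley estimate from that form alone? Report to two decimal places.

3.19

T̂_A = 0.816(15.7) + 0.184(24.7) = 17.3560
T̂_B = 0.856(13.3) + 0.144(19.3) = 14.1640
T̂_A − T̂_B = 3.1920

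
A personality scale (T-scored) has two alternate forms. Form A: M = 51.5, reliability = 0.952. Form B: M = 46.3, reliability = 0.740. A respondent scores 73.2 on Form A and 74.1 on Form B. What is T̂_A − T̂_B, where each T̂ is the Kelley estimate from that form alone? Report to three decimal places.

T̂_A = 0.952(73.2) + 0.048(51.5) = 72.15840
T̂_B = 0.740(74.1) + 0.260(46.3) = 66.87200
T̂_A − T̂_B = 5.28640

5.286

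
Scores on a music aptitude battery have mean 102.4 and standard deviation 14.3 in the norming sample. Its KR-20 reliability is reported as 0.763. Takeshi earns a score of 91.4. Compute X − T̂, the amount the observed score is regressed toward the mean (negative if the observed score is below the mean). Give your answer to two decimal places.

T̂ = ρX + (1 − ρ)μ
  = 0.763 × 91.4 + 0.237 × 102.4
  = 69.7382 + 24.2688
  = 94.0070
  ≈ 94.007
X − T̂ = 91.4 − 94.007 = -2.607 → -2.61

-2.61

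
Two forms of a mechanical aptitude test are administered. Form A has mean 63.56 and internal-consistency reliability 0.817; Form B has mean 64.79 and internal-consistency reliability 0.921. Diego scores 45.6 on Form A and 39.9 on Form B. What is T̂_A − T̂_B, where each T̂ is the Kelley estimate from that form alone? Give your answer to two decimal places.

T̂_A = 0.817(45.6) + 0.183(63.56) = 48.8867
T̂_B = 0.921(39.9) + 0.079(64.79) = 41.8663
T̂_A − T̂_B = 7.0204

7.02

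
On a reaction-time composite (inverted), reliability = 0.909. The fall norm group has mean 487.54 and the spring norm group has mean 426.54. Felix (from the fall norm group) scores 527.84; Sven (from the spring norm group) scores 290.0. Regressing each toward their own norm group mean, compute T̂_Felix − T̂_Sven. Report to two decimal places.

T̂_Felix = 0.909(527.84) + 0.091(487.54) = 524.1727
T̂_Sven = 0.909(290.0) + 0.091(426.54) = 302.4251
Difference = 524.1727 − 302.4251 = 221.7476

221.75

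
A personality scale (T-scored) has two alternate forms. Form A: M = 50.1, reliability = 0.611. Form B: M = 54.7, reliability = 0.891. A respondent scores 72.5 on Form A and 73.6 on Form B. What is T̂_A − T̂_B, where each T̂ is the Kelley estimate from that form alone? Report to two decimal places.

T̂_A = 0.611(72.5) + 0.389(50.1) = 63.7864
T̂_B = 0.891(73.6) + 0.109(54.7) = 71.5399
T̂_A − T̂_B = -7.7535

-7.75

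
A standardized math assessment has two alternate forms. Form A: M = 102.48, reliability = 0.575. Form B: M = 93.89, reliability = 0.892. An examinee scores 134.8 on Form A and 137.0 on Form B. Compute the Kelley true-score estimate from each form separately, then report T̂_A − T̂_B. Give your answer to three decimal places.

-11.280

T̂_A = 0.575(134.8) + 0.425(102.48) = 121.06400
T̂_B = 0.892(137.0) + 0.108(93.89) = 132.34412
T̂_A − T̂_B = -11.28012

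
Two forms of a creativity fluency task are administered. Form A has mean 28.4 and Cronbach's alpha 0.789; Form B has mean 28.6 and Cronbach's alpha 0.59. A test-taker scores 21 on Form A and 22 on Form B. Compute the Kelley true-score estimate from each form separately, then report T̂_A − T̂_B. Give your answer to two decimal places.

T̂_A = 0.789(21) + 0.211(28.4) = 22.5614
T̂_B = 0.59(22) + 0.41(28.6) = 24.7060
T̂_A − T̂_B = -2.1446

-2.14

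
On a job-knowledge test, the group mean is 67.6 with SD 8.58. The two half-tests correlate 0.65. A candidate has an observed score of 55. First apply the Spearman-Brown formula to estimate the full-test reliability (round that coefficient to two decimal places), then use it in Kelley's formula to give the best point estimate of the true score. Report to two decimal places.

Spearman-Brown: ρ = 2r/(1 + r) = 2(0.65)/(1 + 0.65) = 1.300/1.65 = 0.7879 → 0.79
T̂ = ρX + (1 − ρ)μ
  = 0.79 × 55 + 0.21 × 67.6
  = 43.45 + 14.196
  = 57.646
  ≈ 57.65

57.65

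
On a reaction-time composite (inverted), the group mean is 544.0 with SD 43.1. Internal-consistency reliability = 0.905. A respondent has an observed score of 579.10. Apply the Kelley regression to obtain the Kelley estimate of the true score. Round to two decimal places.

575.77

T̂ = 0.905(579.10) + 0.095(544.0) = 524.08550 + 51.6800 = 575.765 → 575.77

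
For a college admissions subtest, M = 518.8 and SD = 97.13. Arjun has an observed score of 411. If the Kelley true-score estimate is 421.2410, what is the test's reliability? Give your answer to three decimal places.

0.905

T̂ = ρX + (1 − ρ)μ  ⇒  T̂ − μ = ρ(X − μ)
ρ = (T̂ − μ)/(X − μ) = (421.2410 − 518.8) / (411 − 518.8) = -97.5590 / -107.8 = 0.90500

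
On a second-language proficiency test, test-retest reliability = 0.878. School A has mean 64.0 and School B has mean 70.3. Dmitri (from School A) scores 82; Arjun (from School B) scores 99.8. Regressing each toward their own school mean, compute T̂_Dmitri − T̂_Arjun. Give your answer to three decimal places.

T̂_Dmitri = 0.878(82) + 0.122(64.0) = 79.80400
T̂_Arjun = 0.878(99.8) + 0.122(70.3) = 96.20100
Difference = 79.80400 − 96.20100 = -16.39700

-16.397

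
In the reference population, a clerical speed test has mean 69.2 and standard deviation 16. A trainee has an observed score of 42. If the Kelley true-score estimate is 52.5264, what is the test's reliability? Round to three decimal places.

T̂ = ρX + (1 − ρ)μ  ⇒  T̂ − μ = ρ(X − μ)
ρ = (T̂ − μ)/(X − μ) = (52.5264 − 69.2) / (42 − 69.2) = -16.6736 / -27.2 = 0.61300

0.613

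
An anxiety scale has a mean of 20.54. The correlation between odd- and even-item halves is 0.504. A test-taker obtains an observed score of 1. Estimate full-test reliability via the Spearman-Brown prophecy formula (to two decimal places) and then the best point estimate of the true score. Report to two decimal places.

7.45

Spearman-Brown: ρ = 2r/(1 + r) = 2(0.504)/(1 + 0.504) = 1.0080/1.504 = 0.6702 → 0.67
T̂ = ρX + (1 − ρ)μ
  = 0.67 × 1 + 0.33 × 20.54
  = 0.67 + 6.7782
  = 7.448
  ≈ 7.45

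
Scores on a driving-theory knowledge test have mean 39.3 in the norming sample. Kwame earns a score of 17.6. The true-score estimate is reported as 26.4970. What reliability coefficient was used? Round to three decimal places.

0.590

T̂ = ρX + (1 − ρ)μ  ⇒  T̂ − μ = ρ(X − μ)
ρ = (T̂ − μ)/(X − μ) = (26.4970 − 39.3) / (17.6 − 39.3) = -12.8030 / -21.7 = 0.59000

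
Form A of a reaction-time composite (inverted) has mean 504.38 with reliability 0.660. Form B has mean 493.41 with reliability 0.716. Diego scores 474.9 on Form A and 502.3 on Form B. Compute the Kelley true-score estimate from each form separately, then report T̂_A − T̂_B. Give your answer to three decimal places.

T̂_A = 0.660(474.9) + 0.340(504.38) = 484.92320
T̂_B = 0.716(502.3) + 0.284(493.41) = 499.77524
T̂_A − T̂_B = -14.85204

-14.852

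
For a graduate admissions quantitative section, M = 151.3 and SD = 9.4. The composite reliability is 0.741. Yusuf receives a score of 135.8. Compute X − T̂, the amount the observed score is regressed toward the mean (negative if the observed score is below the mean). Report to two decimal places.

-4.01

Weight the observed score by reliability and the mean by (1 − reliability): T̂ = 0.741·135.8 + 0.259·151.3 = 100.6278 + 39.1867 = 139.8145.
X − T̂ = 135.8 − 139.815 = -4.014 → -4.01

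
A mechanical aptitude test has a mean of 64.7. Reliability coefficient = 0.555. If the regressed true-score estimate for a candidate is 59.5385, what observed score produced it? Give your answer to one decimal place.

T̂ = ρX + (1 − ρ)μ  ⇒  X = (T̂ − (1 − ρ)μ) / ρ
X = (59.5385 − 0.445 × 64.7) / 0.555 = (59.5385 − 28.7915) / 0.555 = 30.7470 / 0.555 = 55.400

55.4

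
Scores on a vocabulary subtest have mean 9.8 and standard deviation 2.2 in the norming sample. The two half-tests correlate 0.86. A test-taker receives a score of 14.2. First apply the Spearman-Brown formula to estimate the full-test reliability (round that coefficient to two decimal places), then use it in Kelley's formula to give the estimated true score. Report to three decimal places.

Spearman-Brown: ρ = 2r/(1 + r) = 2(0.86)/(1 + 0.86) = 1.720/1.86 = 0.9247 → 0.92
T̂ = 0.92(14.2) + 0.08(9.8) = 13.064 + 0.784 = 13.8480 → 13.848

13.848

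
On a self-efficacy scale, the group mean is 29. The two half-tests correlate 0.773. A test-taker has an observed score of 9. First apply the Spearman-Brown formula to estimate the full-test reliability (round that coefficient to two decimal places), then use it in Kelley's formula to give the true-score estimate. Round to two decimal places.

11.60

Spearman-Brown: ρ = 2r/(1 + r) = 2(0.773)/(1 + 0.773) = 1.5460/1.773 = 0.8720 → 0.87
T̂ = ρX + (1 − ρ)μ
  = 0.87 × 9 + 0.13 × 29
  = 7.83 + 3.77
  = 11.600
  ≈ 11.60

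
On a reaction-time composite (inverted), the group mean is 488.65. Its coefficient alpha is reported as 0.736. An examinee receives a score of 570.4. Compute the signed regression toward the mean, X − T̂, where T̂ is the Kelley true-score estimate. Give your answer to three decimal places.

21.582

T̂ = ρX + (1 − ρ)μ
  = 0.736 × 570.4 + 0.264 × 488.65
  = 419.8144 + 129.00360
  = 548.81800
  ≈ 548.8180
X − T̂ = 570.4 − 548.8180 = 21.5820 → 21.582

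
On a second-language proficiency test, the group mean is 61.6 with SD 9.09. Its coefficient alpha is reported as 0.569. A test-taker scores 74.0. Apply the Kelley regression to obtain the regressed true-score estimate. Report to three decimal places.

68.656

T̂ = 0.569(74.0) + 0.431(61.6) = 42.1060 + 26.5496 = 68.6556 → 68.656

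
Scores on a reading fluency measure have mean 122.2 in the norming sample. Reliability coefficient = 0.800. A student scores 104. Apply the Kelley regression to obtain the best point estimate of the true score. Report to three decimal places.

T̂ = 0.800(104) + 0.200(122.2) = 83.200 + 24.4400 = 107.6400 → 107.640

107.640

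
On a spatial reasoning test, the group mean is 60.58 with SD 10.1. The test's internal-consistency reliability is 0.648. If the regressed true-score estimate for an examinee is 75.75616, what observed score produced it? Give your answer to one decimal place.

84.0

T̂ = ρX + (1 − ρ)μ  ⇒  X = (T̂ − (1 − ρ)μ) / ρ
X = (75.75616 − 0.352 × 60.58) / 0.648 = (75.75616 − 21.32416) / 0.648 = 54.43200 / 0.648 = 84.000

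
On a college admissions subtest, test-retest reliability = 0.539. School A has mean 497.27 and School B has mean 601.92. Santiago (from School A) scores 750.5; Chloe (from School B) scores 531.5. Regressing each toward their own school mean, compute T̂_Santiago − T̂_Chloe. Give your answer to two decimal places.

69.80

T̂_Santiago = 0.539(750.5) + 0.461(497.27) = 633.7610
T̂_Chloe = 0.539(531.5) + 0.461(601.92) = 563.9636
Difference = 633.7610 − 563.9636 = 69.7974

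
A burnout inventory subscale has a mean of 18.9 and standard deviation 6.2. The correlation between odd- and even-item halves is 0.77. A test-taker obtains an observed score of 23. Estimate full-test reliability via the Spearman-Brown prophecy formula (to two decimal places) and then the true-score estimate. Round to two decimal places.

Spearman-Brown: ρ = 2r/(1 + r) = 2(0.77)/(1 + 0.77) = 1.540/1.77 = 0.8701 → 0.87
T̂ = 0.87(23) + 0.13(18.9) = 20.01 + 2.457 = 22.467 → 22.47

22.47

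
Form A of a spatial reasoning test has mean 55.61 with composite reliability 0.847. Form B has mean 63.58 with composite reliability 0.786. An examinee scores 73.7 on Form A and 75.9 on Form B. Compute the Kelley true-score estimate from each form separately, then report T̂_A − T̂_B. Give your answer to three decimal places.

-2.331

T̂_A = 0.847(73.7) + 0.153(55.61) = 70.93223
T̂_B = 0.786(75.9) + 0.214(63.58) = 73.26352
T̂_A − T̂_B = -2.33129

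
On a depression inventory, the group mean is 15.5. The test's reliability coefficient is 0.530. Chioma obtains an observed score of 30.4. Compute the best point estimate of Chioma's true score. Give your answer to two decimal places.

T̂ = 0.530(30.4) + 0.470(15.5) = 16.1120 + 7.2850 = 23.397 → 23.40

23.40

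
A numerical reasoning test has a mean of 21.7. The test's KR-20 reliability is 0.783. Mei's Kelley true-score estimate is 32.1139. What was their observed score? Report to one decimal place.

T̂ = ρX + (1 − ρ)μ  ⇒  X = (T̂ − (1 − ρ)μ) / ρ
X = (32.1139 − 0.217 × 21.7) / 0.783 = (32.1139 − 4.7089) / 0.783 = 27.4050 / 0.783 = 35.000

35.0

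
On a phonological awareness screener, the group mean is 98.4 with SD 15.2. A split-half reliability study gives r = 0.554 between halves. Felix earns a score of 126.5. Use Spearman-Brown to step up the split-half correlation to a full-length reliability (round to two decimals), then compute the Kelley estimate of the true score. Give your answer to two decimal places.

Spearman-Brown: ρ = 2r/(1 + r) = 2(0.554)/(1 + 0.554) = 1.1080/1.554 = 0.7130 → 0.71
T̂ = 0.71(126.5) + 0.29(98.4) = 89.815 + 28.536 = 118.351 → 118.35

118.35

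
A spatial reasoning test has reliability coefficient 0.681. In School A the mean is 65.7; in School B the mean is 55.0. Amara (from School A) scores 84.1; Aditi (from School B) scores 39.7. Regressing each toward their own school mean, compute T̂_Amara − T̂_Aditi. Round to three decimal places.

33.650

T̂_Amara = 0.681(84.1) + 0.319(65.7) = 78.23040
T̂_Aditi = 0.681(39.7) + 0.319(55.0) = 44.58070
Difference = 78.23040 − 44.58070 = 33.64970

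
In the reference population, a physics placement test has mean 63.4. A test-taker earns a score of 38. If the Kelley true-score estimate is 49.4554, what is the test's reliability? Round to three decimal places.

0.549

T̂ = ρX + (1 − ρ)μ  ⇒  T̂ − μ = ρ(X − μ)
ρ = (T̂ − μ)/(X − μ) = (49.4554 − 63.4) / (38 − 63.4) = -13.9446 / -25.4 = 0.54900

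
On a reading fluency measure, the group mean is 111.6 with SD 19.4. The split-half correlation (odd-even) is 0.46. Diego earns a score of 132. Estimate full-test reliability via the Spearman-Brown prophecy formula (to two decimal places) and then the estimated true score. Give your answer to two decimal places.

124.45

Spearman-Brown: ρ = 2r/(1 + r) = 2(0.46)/(1 + 0.46) = 0.920/1.46 = 0.6301 → 0.63
T̂ = ρX + (1 − ρ)μ
  = 0.63 × 132 + 0.37 × 111.6
  = 83.16 + 41.292
  = 124.452
  ≈ 124.45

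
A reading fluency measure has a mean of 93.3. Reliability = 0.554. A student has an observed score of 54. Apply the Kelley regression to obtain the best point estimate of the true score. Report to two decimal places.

71.53

T̂ = ρX + (1 − ρ)μ
  = 0.554 × 54 + 0.446 × 93.3
  = 29.916 + 41.6118
  = 71.528
  ≈ 71.53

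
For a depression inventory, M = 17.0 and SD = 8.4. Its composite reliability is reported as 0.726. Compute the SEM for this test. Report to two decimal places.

SEM = SD · √(1 − ρ) = 8.4 × √0.274 = 8.4 × 0.5235 = 4.397

4.40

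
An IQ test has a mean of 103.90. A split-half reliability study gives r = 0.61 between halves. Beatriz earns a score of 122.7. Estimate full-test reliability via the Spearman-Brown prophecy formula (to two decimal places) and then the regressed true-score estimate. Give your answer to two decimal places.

118.19

Spearman-Brown: ρ = 2r/(1 + r) = 2(0.61)/(1 + 0.61) = 1.220/1.61 = 0.7578 → 0.76
T̂ = ρX + (1 − ρ)μ
  = 0.76 × 122.7 + 0.24 × 103.90
  = 93.252 + 24.9360
  = 118.188
  ≈ 118.19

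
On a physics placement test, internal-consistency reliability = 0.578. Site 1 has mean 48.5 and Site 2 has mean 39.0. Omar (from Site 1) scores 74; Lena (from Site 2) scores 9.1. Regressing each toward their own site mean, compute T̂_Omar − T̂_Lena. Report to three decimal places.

41.521

T̂_Omar = 0.578(74) + 0.422(48.5) = 63.23900
T̂_Lena = 0.578(9.1) + 0.422(39.0) = 21.71780
Difference = 63.23900 − 21.71780 = 41.52120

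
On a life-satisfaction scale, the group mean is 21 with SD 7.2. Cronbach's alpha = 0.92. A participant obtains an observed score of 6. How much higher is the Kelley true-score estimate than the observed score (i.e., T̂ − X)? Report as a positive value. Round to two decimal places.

1.20

T̂ = 0.92(6) + 0.08(21) = 5.52 + 1.68 = 7.2000 → 7.200
T̂ − X = 7.200 − 6 = 1.200 → 1.20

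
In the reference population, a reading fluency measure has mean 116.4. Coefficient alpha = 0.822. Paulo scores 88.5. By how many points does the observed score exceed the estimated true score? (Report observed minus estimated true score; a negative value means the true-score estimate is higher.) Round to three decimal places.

T̂ = ρX + (1 − ρ)μ
  = 0.822 × 88.5 + 0.178 × 116.4
  = 72.7470 + 20.7192
  = 93.46620
  ≈ 93.4662
X − T̂ = 88.5 − 93.4662 = -4.9662 → -4.966

-4.966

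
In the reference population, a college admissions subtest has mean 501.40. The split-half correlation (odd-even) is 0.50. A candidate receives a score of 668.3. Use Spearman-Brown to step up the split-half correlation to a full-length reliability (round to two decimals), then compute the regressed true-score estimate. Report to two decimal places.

Spearman-Brown: ρ = 2r/(1 + r) = 2(0.50)/(1 + 0.50) = 1.000/1.50 = 0.6667 → 0.67
T̂ = 0.67(668.3) + 0.33(501.40) = 447.761 + 165.4620 = 613.223 → 613.22

613.22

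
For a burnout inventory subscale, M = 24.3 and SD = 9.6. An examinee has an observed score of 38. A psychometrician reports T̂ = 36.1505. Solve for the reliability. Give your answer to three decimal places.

T̂ = ρX + (1 − ρ)μ  ⇒  T̂ − μ = ρ(X − μ)
ρ = (T̂ − μ)/(X − μ) = (36.1505 − 24.3) / (38 − 24.3) = 11.8505 / 13.7 = 0.86500

0.865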